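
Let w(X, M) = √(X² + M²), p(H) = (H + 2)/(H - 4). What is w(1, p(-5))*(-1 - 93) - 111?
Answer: -111 - 94*√10/3 ≈ -210.08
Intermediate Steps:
p(H) = (2 + H)/(-4 + H)
w(X, M) = √(M² + X²)
w(1, p(-5))*(-1 - 93) - 111 = √(((2 - 5)/(-4 - 5))² + 1²)*(-1 - 93) - 111 = √((-3/(-9))² + 1)*(-94) - 111 = √((-⅑*(-3))² + 1)*(-94) - 111 = √((⅓)² + 1)*(-94) - 111 = √(⅑ + 1)*(-94) - 111 = √(10/9)*(-94) - 111 = (√10/3)*(-94) - 111 = -94*√10/3 - 111 = -111 - 94*√10/3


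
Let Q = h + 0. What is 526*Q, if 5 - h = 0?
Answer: 2630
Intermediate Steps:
h = 5 (h = 5 - 1*0 = 5 + 0 = 5)
Q = 5 (Q = 5 + 0 = 5)
526*Q = 526*5 = 2630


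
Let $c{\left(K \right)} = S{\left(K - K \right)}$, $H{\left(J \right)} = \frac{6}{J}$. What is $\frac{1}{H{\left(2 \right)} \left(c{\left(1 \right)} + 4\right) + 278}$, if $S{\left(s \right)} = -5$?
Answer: $\frac{1}{275} \approx 0.0036364$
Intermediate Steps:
$c{\left(K \right)} = -5$
$\frac{1}{H{\left(2 \right)} \left(c{\left(1 \right)} + 4\right) + 278} = \frac{1}{\frac{6}{2} \left(-5 + 4\right) + 278} = \frac{1}{6 \cdot \frac{1}{2} \left(-1\right) + 278} = \frac{1}{3 \left(-1\right) + 278} = \frac{1}{-3 + 278} = \frac{1}{275}$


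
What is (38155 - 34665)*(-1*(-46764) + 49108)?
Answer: 334593280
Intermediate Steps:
(38155 - 34665)*(-1*(-46764) + 49108) = 3490*(46764 + 49108) = 3490*95872 = 334593280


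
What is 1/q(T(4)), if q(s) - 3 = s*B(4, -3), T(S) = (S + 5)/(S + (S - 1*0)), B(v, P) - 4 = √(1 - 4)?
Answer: 160/1281 - 8*I*√3/427 ≈ 0.1249 - 0.032451*I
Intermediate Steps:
B(v, P) = 4 + I*√3 (B(v, P) = 4 + √(1 - 4) = 4 + √(-3) = 4 + I*√3)
T(S) = (5 + S)/(2*S) (T(S) = (5 + S)/(S + (S + 0)) = (5 + S)/(S + S) = (5 + S)/((2*S)) = (5 + S)*(1/(2*S)) = (5 + S)/(2*S))
q(s) = 3 + s*(4 + I*√3)
1/q(T(4)) = 1/(3 + ((½)*(5 + 4)/4)*(4 + I*√3)) = 1/(3 + ((½)*(¼)*9)*(4 + I*√3)) = 1/(3 + 9*(4 + I*√3)/8) = 1/(3 + (9/2 + 9*I*√3/8)) = 1/(15/2 + 9*I*√3/8)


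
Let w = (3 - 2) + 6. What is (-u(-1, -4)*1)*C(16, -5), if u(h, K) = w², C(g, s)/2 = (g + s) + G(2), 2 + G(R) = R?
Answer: -1078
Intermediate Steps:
G(R) = -2 + R
C(g, s) = 2*g + 2*s (C(g, s) = 2*((g + s) + (-2 + 2)) = 2*((g + s) + 0) = 2*(g + s) = 2*g + 2*s)
w = 7 (w = 1 + 6 = 7)
u(h, K) = 49 (u(h, K) = 7² = 49)
(-u(-1, -4)*1)*C(16, -5) = (-1*49*1)*(2*16 + 2*(-5)) = (-49*1)*(32 - 10) = -49*22 = -1078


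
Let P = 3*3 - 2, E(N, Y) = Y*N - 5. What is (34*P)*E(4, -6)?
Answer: -6902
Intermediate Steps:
E(N, Y) = -5 + N*Y (E(N, Y) = N*Y - 5 = -5 + N*Y)
P = 7 (P = 9 - 2 = 7)
(34*P)*E(4, -6) = (34*7)*(-5 + 4*(-6)) = 238*(-5 - 24) = 238*(-29) = -6902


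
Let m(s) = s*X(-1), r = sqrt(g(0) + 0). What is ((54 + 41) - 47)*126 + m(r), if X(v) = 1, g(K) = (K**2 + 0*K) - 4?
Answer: 6048 + 2*I ≈ 6048.0 + 2.0*I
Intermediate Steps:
g(K) = -4 + K**2 (g(K) = (K**2 + 0) - 4 = K**2 - 4 = -4 + K**2)
r = 2*I (r = sqrt((-4 + 0**2) + 0) = sqrt((-4 + 0) + 0) = sqrt(-4 + 0) = sqrt(-4) = 2*I ≈ 2.0*I)
m(s) = s (m(s) = s*1 = s)
((54 + 41) - 47)*126 + m(r) = ((54 + 41) - 47)*126 + 2*I = (95 - 47)*126 + 2*I = 48*126 + 2*I = 6048 + 2*I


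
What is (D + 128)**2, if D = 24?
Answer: 23104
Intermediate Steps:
(D + 128)**2 = (24 + 128)**2 = 152**2 = 23104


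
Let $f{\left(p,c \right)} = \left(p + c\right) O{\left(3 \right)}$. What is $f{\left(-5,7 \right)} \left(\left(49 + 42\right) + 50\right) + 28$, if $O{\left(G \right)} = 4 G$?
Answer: $3412$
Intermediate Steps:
$f{\left(p,c \right)} = 12 c + 12 p$ ($f{\left(p,c \right)} = \left(p + c\right) 4 \cdot 3 = \left(c + p\right) 12 = 12 c + 12 p$)
$f{\left(-5,7 \right)} \left(\left(49 + 42\right) + 50\right) + 28 = \left(12 \cdot 7 + 12 \left(-5\right)\right) \left(\left(49 + 42\right) + 50\right) + 28 = \left(84 - 60\right) \left(91 + 50\right) + 28 = 24 \cdot 141 + 28 = 3384 + 28 = 3412$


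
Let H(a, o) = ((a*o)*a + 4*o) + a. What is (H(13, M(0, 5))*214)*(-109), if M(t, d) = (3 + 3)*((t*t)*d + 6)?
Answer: -145577566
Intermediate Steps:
M(t, d) = 36 + 6*d*t² (M(t, d) = 6*(t²*d + 6) = 6*(d*t² + 6) = 6*(6 + d*t²) = 36 + 6*d*t²)
H(a, o) = a + 4*o + o*a² (H(a, o) = (o*a² + 4*o) + a = (4*o + o*a²) + a = a + 4*o + o*a²)
(H(13, M(0, 5))*214)*(-109) = ((13 + 4*(36 + 6*5*0²) + (36 + 6*5*0²)*13²)*214)*(-109) = ((13 + 4*(36 + 6*5*0) + (36 + 6*5*0)*169)*214)*(-109) = ((13 + 4*(36 + 0) + (36 + 0)*169)*214)*(-109) = ((13 + 4*36 + 36*169)*214)*(-109) = ((13 + 144 + 6084)*214)*(-109) = (6241*214)*(-109) = 1335574*(-109) = -145577566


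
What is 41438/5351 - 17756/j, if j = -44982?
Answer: 979488236/120349341 ≈ 8.1387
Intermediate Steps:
41438/5351 - 17756/j = 41438/5351 - 17756/(-44982) = 41438*(1/5351) - 17756*(-1/44982) = 41438/5351 + 8878/22491 = 979488236/120349341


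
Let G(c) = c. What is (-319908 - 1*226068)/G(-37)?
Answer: 545976/37 ≈ 14756.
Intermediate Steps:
(-319908 - 1*226068)/G(-37) = (-319908 - 1*226068)/(-37) = (-319908 - 226068)*(-1/37) = -545976*(-1/37) = 545976/37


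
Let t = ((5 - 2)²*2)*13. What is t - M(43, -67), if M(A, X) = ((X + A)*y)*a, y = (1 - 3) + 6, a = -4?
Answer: -150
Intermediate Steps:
y = 4 (y = -2 + 6 = 4)
M(A, X) = -16*A - 16*X (M(A, X) = ((X + A)*4)*(-4) = ((A + X)*4)*(-4) = (4*A + 4*X)*(-4) = -16*A - 16*X)
t = 234 (t = (3²*2)*13 = (9*2)*13 = 18*13 = 234)
t - M(43, -67) = 234 - (-16*43 - 16*(-67)) = 234 - (-688 + 1072) = 234 - 1*384 = 234 - 384 = -150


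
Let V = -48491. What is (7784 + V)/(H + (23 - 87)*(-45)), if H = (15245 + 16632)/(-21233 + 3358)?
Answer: -727637625/51448123 ≈ -14.143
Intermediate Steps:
H = -31877/17875 (H = 31877/(-17875) = 31877*(-1/17875) = -31877/17875 ≈ -1.7833)
(7784 + V)/(H + (23 - 87)*(-45)) = (7784 - 48491)/(-31877/17875 + (23 - 87)*(-45)) = -40707/(-31877/17875 - 64*(-45)) = -40707/(-31877/17875 + 2880) = -40707/51448123/17875 = -40707*17875/51448123 = -727637625/51448123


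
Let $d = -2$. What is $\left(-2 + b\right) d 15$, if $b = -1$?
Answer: $90$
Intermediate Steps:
$\left(-2 + b\right) d 15 = \left(-2 - 1\right) \left(-2\right) 15 = \left(-3\right) \left(-2\right) 15 = 6 \cdot 15 = 90$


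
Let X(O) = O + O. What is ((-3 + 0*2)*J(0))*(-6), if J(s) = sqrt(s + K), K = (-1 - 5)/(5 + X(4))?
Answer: 18*I*sqrt(78)/13 ≈ 12.229*I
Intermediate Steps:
X(O) = 2*O
K = -6/13 (K = (-1 - 5)/(5 + 2*4) = -6/(5 + 8) = -6/13 ≈ -0.46154)
J(s) = sqrt(-6/13 + s) (J(s) = sqrt(s - 6/13) = sqrt(-6/13 + s))
((-3 + 0*2)*J(0))*(-6) = ((-3 + 0*2)*(sqrt(-78 + 169*0)/13))*(-6) = ((-3 + 0)*(sqrt(-78 + 0)/13))*(-6) = -3*sqrt(-78)/13*(-6) = -3*I*sqrt(78)/13*(-6) = 18*I*sqrt(78)/13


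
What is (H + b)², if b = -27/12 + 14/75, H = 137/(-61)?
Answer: 6218741881/334890000 ≈ 18.570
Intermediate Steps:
H = -137/61 (H = 137*(-1/61) = -137/61 ≈ -2.2459)
b = -619/300 (b = -27*1/12 + 14*(1/75) = -9/4 + 14/75 = -619/300 ≈ -2.0633)
(H + b)² = (-137/61 - 619/300)² = (-78859/18300)² = 6218741881/334890000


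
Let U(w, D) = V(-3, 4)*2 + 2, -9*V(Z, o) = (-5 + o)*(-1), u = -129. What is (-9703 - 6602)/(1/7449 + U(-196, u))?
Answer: -364367835/39731 ≈ -9170.9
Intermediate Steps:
V(Z, o) = -5/9 + o/9 (V(Z, o) = -(-5 + o)*(-1)/9 = -(5 - o)/9 = -5/9 + o/9)
U(w, D) = 16/9 (U(w, D) = (-5/9 + (⅑)*4)*2 + 2 = (-5/9 + 4/9)*2 + 2 = -⅑*2 + 2 = -2/9 + 2 = 16/9)
(-9703 - 6602)/(1/7449 + U(-196, u)) = (-9703 - 6602)/(1/7449 + 16/9) = -16305/(1/7449 + 16/9) = -16305/39731/22347 = -16305*22347/39731 = -364367835/39731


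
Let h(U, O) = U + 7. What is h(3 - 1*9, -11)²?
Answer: 1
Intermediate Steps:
h(U, O) = 7 + U
h(3 - 1*9, -11)² = (7 + (3 - 1*9))² = (7 + (3 - 9))² = (7 - 6)² = 1² = 1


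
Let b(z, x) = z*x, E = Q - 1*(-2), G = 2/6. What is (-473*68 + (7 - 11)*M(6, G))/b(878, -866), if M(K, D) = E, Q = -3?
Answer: 8040/190087 ≈ 0.042296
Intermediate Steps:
G = 1/3 (G = 2*(1/6) = 1/3 ≈ 0.33333)
E = -1 (E = -3 - 1*(-2) = -3 + 2 = -1)
M(K, D) = -1
b(z, x) = x*z
(-473*68 + (7 - 11)*M(6, G))/b(878, -866) = (-473*68 + (7 - 11)*(-1))/((-866*878)) = (-32164 - 4*(-1))/(-760348) = (-32164 + 4)*(-1/760348) = -32160*(-1/760348) = 8040/190087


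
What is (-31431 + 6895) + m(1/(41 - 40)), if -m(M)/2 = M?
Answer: -24538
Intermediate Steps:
m(M) = -2*M
(-31431 + 6895) + m(1/(41 - 40)) = (-31431 + 6895) - 2/(41 - 40) = -24536 - 2/1 = -24536 - 2*1 = -24536 - 2 = -24538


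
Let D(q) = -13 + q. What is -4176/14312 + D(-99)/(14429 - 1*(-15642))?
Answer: -15897430/53797019 ≈ -0.29551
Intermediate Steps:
-4176/14312 + D(-99)/(14429 - 1*(-15642)) = -4176/14312 + (-13 - 99)/(14429 - 1*(-15642)) = -4176*1/14312 - 112/(14429 + 15642) = -522/1789 - 112/30071 = -15897430/53797019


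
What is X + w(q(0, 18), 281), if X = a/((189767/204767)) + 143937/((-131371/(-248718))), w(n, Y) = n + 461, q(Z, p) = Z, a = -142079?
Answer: 2983110260779296/24929880557 ≈ 1.1966e+5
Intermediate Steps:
w(n, Y) = 461 + n
X = 2971617585842519/24929880557 (X = -142079/(189767/204767) + 143937/((-131371/(-248718))) = -142079/(189767*(1/204767)) + 143937/((-131371*(-1/248718))) = -142079/189767/204767 + 143937/(131371/248718) = -142079*204767/189767 + 143937*(248718/131371) = -29093090593/189767 + 35799722766/131371 = 2971617585842519/24929880557 ≈ 1.1920e+5)
X + w(q(0, 18), 281) = 2971617585842519/24929880557 + (461 + 0) = 2971617585842519/24929880557 + 461 = 2983110260779296/24929880557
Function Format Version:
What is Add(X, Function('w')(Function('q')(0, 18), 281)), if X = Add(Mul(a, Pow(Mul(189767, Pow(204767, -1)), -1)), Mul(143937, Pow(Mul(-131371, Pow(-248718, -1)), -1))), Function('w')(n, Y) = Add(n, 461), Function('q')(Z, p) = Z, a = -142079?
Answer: Rational(2983110260779296, 24929880557) ≈ 1.1966e+5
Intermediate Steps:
Function('w')(n, Y) = Add(461, n)
X = Rational(2971617585842519, 24929880557) (X = Add(Mul(-142079, Pow(Mul(189767, Pow(204767, -1)), -1)), Mul(143937, Pow(Mul(-131371, Pow(-248718, -1)), -1))) = Add(Mul(-142079, Pow(Mul(189767, Rational(1, 204767)), -1)), Mul(143937, Pow(Mul(-131371, Rational(-1, 248718)), -1))) = Add(Mul(-142079, Pow(Rational(189767, 204767), -1)), Mul(143937, Pow(Rational(131371, 248718), -1))) = Add(Mul(-142079, Rational(204767, 189767)), Mul(143937, Rational(248718, 131371))) = Add(Rational(-29093090593, 189767), Rational(35799722766, 131371)) = Rational(2971617585842519, 24929880557) ≈ 1.1920e+5)
Add(X, Function('w')(Function('q')(0, 18), 281)) = Add(Rational(2971617585842519, 24929880557), Add(461, 0)) = Add(Rational(2971617585842519, 24929880557), 461) = Rational(2983110260779296, 24929880557)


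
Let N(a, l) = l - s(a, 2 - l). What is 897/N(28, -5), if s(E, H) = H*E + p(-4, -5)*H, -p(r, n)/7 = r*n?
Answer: 897/779 ≈ 1.1515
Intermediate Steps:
p(r, n) = -7*n*r (p(r, n) = -7*r*n = -7*n*r)
s(E, H) = -140*H + E*H (s(E, H) = H*E + (-7*(-5)*(-4))*H = E*H - 140*H = -140*H + E*H)
N(a, l) = l - (-140 + a)*(2 - l) (N(a, l) = l - (2 - l)*(-140 + a) = l - (-140 + a)*(2 - l))
897/N(28, -5) = 897/(-5 + (-140 + 28)*(-2 - 5)) = 897/(-5 - 112*(-7)) = 897/(-5 + 784) = 897/779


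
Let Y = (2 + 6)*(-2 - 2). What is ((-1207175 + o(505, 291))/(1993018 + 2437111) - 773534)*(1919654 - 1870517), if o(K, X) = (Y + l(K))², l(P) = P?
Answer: -15307767491146044/402739 ≈ -3.8009e+10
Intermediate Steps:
Y = -32 (Y = 8*(-4) = -32)
o(K, X) = (-32 + K)²
((-1207175 + o(505, 291))/(1993018 + 2437111) - 773534)*(1919654 - 1870517) = ((-1207175 + (-32 + 505)²)/(1993018 + 2437111) - 773534)*(1919654 - 1870517) = ((-1207175 + 473²)/4430129 - 773534)*49137 = ((-1207175 + 223729)*(1/4430129) - 773534)*49137 = (-983446*1/4430129 - 773534)*49137 = (-983446/4430129 - 773534)*49137 = -3426856389332/4430129*49137 = -15307767491146044/402739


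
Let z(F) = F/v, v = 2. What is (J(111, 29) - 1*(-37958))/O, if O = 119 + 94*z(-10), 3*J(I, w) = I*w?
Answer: -39031/351 ≈ -111.20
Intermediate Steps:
z(F) = F/2
J(I, w) = I*w/3 (J(I, w) = (I*w)/3 = I*w/3)
O = -351 (O = 119 + 94*((½)*(-10)) = 119 + 94*(-5) = 119 - 470 = -351)
(J(111, 29) - 1*(-37958))/O = ((⅓)*111*29 - 1*(-37958))/(-351) = (1073 + 37958)*(-1/351) = 39031*(-1/351) = -39031/351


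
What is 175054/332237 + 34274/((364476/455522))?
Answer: 1296783560310335/30273103203 ≈ 42836.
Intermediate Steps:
175054/332237 + 34274/((364476/455522)) = 175054*(1/332237) + 34274/((364476*(1/455522))) = 175054/332237 + 34274/(182238/227761) = 175054/332237 + 34274*(227761/182238) = 175054/332237 + 3903140257/91119 = 1296783560310335/30273103203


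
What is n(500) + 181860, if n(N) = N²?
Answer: 431860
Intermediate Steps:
n(500) + 181860 = 500² + 181860 = 250000 + 181860 = 431860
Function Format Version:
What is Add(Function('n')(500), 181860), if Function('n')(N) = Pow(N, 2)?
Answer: 431860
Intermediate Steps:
Add(Function('n')(500), 181860) = Add(Pow(500, 2), 181860) = Add(250000, 181860) = 431860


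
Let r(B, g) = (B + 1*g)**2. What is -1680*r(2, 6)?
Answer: -107520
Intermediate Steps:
r(B, g) = (B + g)**2
-1680*r(2, 6) = -1680*(2 + 6)**2 = -1680*8**2 = -1680*64 = -107520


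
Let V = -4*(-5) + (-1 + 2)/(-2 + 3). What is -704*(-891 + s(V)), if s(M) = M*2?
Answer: 597696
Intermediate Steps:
V = 21 (V = 20 + 1/1 = 20 + 1*1 = 20 + 1 = 21)
s(M) = 2*M
-704*(-891 + s(V)) = -704*(-891 + 2*21) = -704*(-891 + 42) = -704*(-849) = 597696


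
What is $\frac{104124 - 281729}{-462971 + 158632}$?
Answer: $\frac{177605}{304339} \approx 0.58358$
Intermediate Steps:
$\frac{104124 - 281729}{-462971 + 158632} = - \frac{177605}{-304339} = \left(-177605\right) \left(- \frac{1}{304339}\right) = \frac{177605}{304339}$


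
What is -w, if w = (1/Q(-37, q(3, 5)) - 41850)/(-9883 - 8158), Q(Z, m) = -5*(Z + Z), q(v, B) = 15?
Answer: -15484499/6675170 ≈ -2.3197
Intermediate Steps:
Q(Z, m) = -10*Z
w = 15484499/6675170 (w = (1/(-10*(-37)) - 41850)/(-9883 - 8158) = (1/370 - 41850)/(-18041) = (1/370 - 41850)*(-1/18041) = -15484499/370*(-1/18041) = 15484499/6675170 ≈ 2.3197)
-w = -1*15484499/6675170 = -15484499/6675170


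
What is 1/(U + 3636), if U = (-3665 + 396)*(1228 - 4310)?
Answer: 1/10078694 ≈ 9.9219e-8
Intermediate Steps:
U = 10075058 (U = -3269*(-3082) = 10075058)
1/(U + 3636) = 1/(10075058 + 3636) = 1/10078694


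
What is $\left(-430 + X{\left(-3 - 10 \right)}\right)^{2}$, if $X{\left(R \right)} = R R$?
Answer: $68121$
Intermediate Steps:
$X{\left(R \right)} = R^{2}$
$\left(-430 + X{\left(-3 - 10 \right)}\right)^{2} = \left(-430 + \left(-3 - 10\right)^{2}\right)^{2} = \left(-430 + \left(-13\right)^{2}\right)^{2} = \left(-430 + 169\right)^{2} = \left(-261\right)^{2} = 68121$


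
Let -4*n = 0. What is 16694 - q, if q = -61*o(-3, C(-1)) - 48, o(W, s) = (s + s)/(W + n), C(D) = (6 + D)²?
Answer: 47176/3 ≈ 15725.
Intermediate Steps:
n = 0 (n = -¼*0 = 0)
o(W, s) = 2*s/W (o(W, s) = (s + s)/(W + 0) = (2*s)/W = 2*s/W)
q = 2906/3 (q = -122*(6 - 1)²/(-3) - 48 = -122*5²*(-1)/3 - 48 = -122*25*(-1)/3 - 48 = -61*(-50/3) - 48 = 3050/3 - 48 = 2906/3 ≈ 968.67)
16694 - q = 16694 - 1*2906/3 = 16694 - 2906/3 = 47176/3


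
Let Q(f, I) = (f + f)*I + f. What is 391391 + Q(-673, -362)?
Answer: 877970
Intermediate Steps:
Q(f, I) = f + 2*I*f (Q(f, I) = (2*f)*I + f = 2*I*f + f = f + 2*I*f)
391391 + Q(-673, -362) = 391391 - 673*(1 + 2*(-362)) = 391391 - 673*(1 - 724) = 391391 - 673*(-723) = 391391 + 486579 = 877970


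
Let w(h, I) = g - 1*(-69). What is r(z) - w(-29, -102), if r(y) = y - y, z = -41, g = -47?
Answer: -22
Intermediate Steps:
w(h, I) = 22 (w(h, I) = -47 - 1*(-69) = -47 + 69 = 22)
r(y) = 0
r(z) - w(-29, -102) = 0 - 1*22 = 0 - 22 = -22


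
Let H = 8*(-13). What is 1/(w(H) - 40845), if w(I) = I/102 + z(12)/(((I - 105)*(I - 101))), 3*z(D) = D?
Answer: -2185095/89252433011 ≈ -2.4482e-5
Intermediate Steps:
H = -104
z(D) = D/3
w(I) = I/102 + 4/((-105 + I)*(-101 + I)) (w(I) = I/102 + ((1/3)*12)/(((I - 105)*(I - 101))) = I*(1/102) + 4/(((-105 + I)*(-101 + I))) = I/102 + 4*(1/((-105 + I)*(-101 + I))) = I/102 + 4/((-105 + I)*(-101 + I)))
1/(w(H) - 40845) = 1/((408 + (-104)**3 - 206*(-104)**2 + 10605*(-104))/(102*(10605 + (-104)**2 - 206*(-104))) - 40845) = 1/((408 - 1124864 - 206*10816 - 1102920)/(102*(10605 + 10816 + 21424)) - 40845) = 1/((1/102)*(408 - 1124864 - 2228096 - 1102920)/42845 - 40845) = 1/((1/102)*(1/42845)*(-4455472) - 40845) = 1/(-2227736/2185095 - 40845) = 1/(-89252433011/2185095) = -2185095/89252433011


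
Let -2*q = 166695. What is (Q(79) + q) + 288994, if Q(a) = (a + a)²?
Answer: 461221/2 ≈ 2.3061e+5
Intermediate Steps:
Q(a) = 4*a² (Q(a) = (2*a)² = 4*a²)
q = -166695/2 (q = -½*166695 = -166695/2 ≈ -83348.)
(Q(79) + q) + 288994 = (4*79² - 166695/2) + 288994 = (4*6241 - 166695/2) + 288994 = (24964 - 166695/2) + 288994 = -116767/2 + 288994 = 461221/2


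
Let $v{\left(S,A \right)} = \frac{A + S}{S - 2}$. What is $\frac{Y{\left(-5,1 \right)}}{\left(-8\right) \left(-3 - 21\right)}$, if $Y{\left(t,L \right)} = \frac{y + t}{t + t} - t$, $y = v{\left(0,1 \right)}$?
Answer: $\frac{37}{1280} \approx 0.028906$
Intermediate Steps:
$v{\left(S,A \right)} = \frac{A + S}{-2 + S}$
$y = - \frac{1}{2}$ ($y = \frac{1 + 0}{-2 + 0} = \frac{1}{-2} \cdot 1 = \left(- \frac{1}{2}\right) 1 = - \frac{1}{2} \approx -0.5$)
$Y{\left(t,L \right)} = - t + \frac{- \frac{1}{2} + t}{2 t}$ ($Y{\left(t,L \right)} = \frac{- \frac{1}{2} + t}{t + t} - t = \frac{- \frac{1}{2} + t}{2 t} - t = - t + \frac{- \frac{1}{2} + t}{2 t}$)
$\frac{Y{\left(-5,1 \right)}}{\left(-8\right) \left(-3 - 21\right)} = \frac{\frac{1}{2} - -5 - \frac{1}{4 \left(-5\right)}}{\left(-8\right) \left(-3 - 21\right)} = \frac{\frac{1}{2} + 5 - - \frac{1}{20}}{\left(-8\right) \left(-24\right)} = \frac{\frac{1}{2} + 5 + \frac{1}{20}}{192} = \frac{111}{20} \cdot \frac{1}{192} = \frac{37}{1280}$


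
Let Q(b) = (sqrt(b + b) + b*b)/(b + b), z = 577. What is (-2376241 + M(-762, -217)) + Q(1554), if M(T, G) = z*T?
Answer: -2815138 + sqrt(777)/1554 ≈ -2.8151e+6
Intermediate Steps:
Q(b) = (b**2 + sqrt(2)*sqrt(b))/(2*b) (Q(b) = (sqrt(2*b) + b**2)/((2*b)) = (sqrt(2)*sqrt(b) + b**2)*(1/(2*b)) = (b**2 + sqrt(2)*sqrt(b))*(1/(2*b)) = (b**2 + sqrt(2)*sqrt(b))/(2*b))
M(T, G) = 577*T
(-2376241 + M(-762, -217)) + Q(1554) = (-2376241 + 577*(-762)) + ((1/2)*1554 + sqrt(2)/(2*sqrt(1554))) = (-2376241 - 439674) + (777 + sqrt(2)*(sqrt(1554)/1554)/2) = -2815915 + (777 + sqrt(777)/1554) = -2815138 + sqrt(777)/1554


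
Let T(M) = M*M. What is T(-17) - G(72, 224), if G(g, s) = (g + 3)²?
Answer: -5336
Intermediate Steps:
G(g, s) = (3 + g)²
T(M) = M²
T(-17) - G(72, 224) = (-17)² - (3 + 72)² = 289 - 1*75² = 289 - 1*5625 = 289 - 5625 = -5336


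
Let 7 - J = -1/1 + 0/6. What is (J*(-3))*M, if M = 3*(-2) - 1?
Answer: 168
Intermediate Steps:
J = 8 (J = 7 - (-1/1 + 0/6) = 7 - (-1*1 + 0*(⅙)) = 7 - (-1 + 0) = 7 - 1*(-1) = 7 + 1 = 8)
M = -7 (M = -6 - 1 = -7)
(J*(-3))*M = (8*(-3))*(-7) = -24*(-7) = 168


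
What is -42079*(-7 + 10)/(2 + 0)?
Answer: -126237/2 ≈ -63119.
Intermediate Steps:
-42079*(-7 + 10)/(2 + 0) = -126237/2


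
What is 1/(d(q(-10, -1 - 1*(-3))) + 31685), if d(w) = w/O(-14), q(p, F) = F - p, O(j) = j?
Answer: 7/221789 ≈ 3.1562e-5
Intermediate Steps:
d(w) = -w/14 (d(w) = w/(-14) = w*(-1/14) = -w/14)
1/(d(q(-10, -1 - 1*(-3))) + 31685) = 1/(-((-1 - 1*(-3)) - 1*(-10))/14 + 31685) = 1/(-((-1 + 3) + 10)/14 + 31685) = 1/(-(2 + 10)/14 + 31685) = 1/(-1/14*12 + 31685) = 1/(-6/7 + 31685) = 1/(221789/7) = 7/221789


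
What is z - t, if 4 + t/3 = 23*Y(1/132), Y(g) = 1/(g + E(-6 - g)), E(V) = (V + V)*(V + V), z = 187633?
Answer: 59003131163/314441 ≈ 1.8764e+5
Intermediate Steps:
E(V) = 4*V² (E(V) = (2*V)*(2*V) = 4*V²)
Y(g) = 1/(g + 4*(-6 - g)²)
t = -3623010/314441 (t = -12 + 3*(23/(1/132 + 4*(6 + 1/132)²)) = -12 + 3*(23/(1/132 + 4*(793/132)²)) = -12 + 3*(23/(1/132 + 4*(628849/17424))) = -12 + 3*(23/(1/132 + 628849/4356)) = -12 + 3*(23/(314441/2178)) = -12 + 3*(23*(2178/314441)) = -12 + 3*(50094/314441) = -12 + 150282/314441 = -3623010/314441 ≈ -11.522)
z - t = 187633 - 1*(-3623010/314441) = 187633 + 3623010/314441 = 59003131163/314441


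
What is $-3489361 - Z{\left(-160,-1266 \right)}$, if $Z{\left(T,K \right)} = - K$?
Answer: $-3490627$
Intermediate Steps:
$-3489361 - Z{\left(-160,-1266 \right)} = -3489361 - \left(-1\right) \left(-1266\right) = -3489361 - 1266 = -3490627$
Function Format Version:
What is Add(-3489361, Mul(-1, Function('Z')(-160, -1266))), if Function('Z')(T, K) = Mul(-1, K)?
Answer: -3490627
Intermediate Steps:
Add(-3489361, Mul(-1, Function('Z')(-160, -1266))) = Add(-3489361, Mul(-1, Mul(-1, -1266))) = Add(-3489361, Mul(-1, 1266)) = Add(-3489361, -1266) = -3490627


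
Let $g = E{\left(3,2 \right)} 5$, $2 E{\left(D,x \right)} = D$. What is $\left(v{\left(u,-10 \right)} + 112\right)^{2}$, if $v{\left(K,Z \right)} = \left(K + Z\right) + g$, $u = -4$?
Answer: $\frac{44521}{4} \approx 11130.0$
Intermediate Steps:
$E{\left(D,x \right)} = \frac{D}{2}$
$g = \frac{15}{2}$ ($g = \frac{1}{2} \cdot 3 \cdot 5 = \frac{3}{2} \cdot 5 = \frac{15}{2} \approx 7.5$)
$v{\left(K,Z \right)} = \frac{15}{2} + K + Z$ ($v{\left(K,Z \right)} = \left(K + Z\right) + \frac{15}{2} = \frac{15}{2} + K + Z$)
$\left(v{\left(u,-10 \right)} + 112\right)^{2} = \left(\left(\frac{15}{2} - 4 - 10\right) + 112\right)^{2} = \left(- \frac{13}{2} + 112\right)^{2} = \left(\frac{211}{2}\right)^{2} = \frac{44521}{4}$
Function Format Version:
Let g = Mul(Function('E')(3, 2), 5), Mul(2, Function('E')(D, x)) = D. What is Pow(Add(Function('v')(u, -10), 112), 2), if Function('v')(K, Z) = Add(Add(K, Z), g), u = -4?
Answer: Rational(44521, 4) ≈ 11130.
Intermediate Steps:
Function('E')(D, x) = Mul(Rational(1, 2), D)
g = Rational(15, 2) (g = Mul(Mul(Rational(1, 2), 3), 5) = Mul(Rational(3, 2), 5) = Rational(15, 2) ≈ 7.5000)
Function('v')(K, Z) = Add(Rational(15, 2), K, Z) (Function('v')(K, Z) = Add(Add(K, Z), Rational(15, 2)) = Add(Rational(15, 2), K, Z))
Pow(Add(Function('v')(u, -10), 112), 2) = Pow(Add(Add(Rational(15, 2), -4, -10), 112), 2) = Pow(Add(Rational(-13, 2), 112), 2) = Pow(Rational(211, 2), 2) = Rational(44521, 4)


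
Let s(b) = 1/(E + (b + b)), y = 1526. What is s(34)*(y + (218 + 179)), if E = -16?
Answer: 1923/52 ≈ 36.981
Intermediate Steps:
s(b) = 1/(-16 + 2*b) (s(b) = 1/(-16 + (b + b)) = 1/(-16 + 2*b))
s(34)*(y + (218 + 179)) = (1/(2*(-8 + 34)))*(1526 + (218 + 179)) = ((½)/26)*(1526 + 397) = ((½)*(1/26))*1923 = (1/52)*1923 = 1923/52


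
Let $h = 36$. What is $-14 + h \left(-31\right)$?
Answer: $-1130$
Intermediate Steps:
$-14 + h \left(-31\right) = -14 + 36 \left(-31\right) = -14 - 1116 = -1130$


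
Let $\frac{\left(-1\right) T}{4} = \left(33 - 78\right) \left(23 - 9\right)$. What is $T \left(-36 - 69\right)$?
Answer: $-264600$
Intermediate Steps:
$T = 2520$ ($T = - 4 \left(33 - 78\right) \left(23 - 9\right) = - 4 \left(\left(-45\right) 14\right) = \left(-4\right) \left(-630\right) = 2520$)
$T \left(-36 - 69\right) = 2520 \left(-36 - 69\right) = 2520 \left(-105\right) = -264600$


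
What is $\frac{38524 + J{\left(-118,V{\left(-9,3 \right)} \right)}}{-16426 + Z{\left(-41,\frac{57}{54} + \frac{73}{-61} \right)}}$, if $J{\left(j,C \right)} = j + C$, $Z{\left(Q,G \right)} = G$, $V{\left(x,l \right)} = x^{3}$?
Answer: $- \frac{41369346}{18035903} \approx -2.2937$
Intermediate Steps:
$J{\left(j,C \right)} = C + j$
$\frac{38524 + J{\left(-118,V{\left(-9,3 \right)} \right)}}{-16426 + Z{\left(-41,\frac{57}{54} + \frac{73}{-61} \right)}} = \frac{38524 + \left(\left(-9\right)^{3} - 118\right)}{-16426 + \left(\frac{57}{54} + \frac{73}{-61}\right)} = \frac{38524 - 847}{-16426 + \left(57 \cdot \frac{1}{54} + 73 \left(- \frac{1}{61}\right)\right)} = \frac{38524 - 847}{-16426 + \left(\frac{19}{18} - \frac{73}{61}\right)} = \frac{37677}{-16426 - \frac{155}{1098}} = \frac{37677}{- \frac{18035903}{1098}} = 37677 \left(- \frac{1098}{18035903}\right) = - \frac{41369346}{18035903}$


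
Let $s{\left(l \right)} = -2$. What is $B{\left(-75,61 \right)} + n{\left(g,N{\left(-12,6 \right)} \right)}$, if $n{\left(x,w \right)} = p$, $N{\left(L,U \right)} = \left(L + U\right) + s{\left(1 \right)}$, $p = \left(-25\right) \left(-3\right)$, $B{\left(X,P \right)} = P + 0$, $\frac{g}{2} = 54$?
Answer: $136$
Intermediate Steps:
$g = 108$ ($g = 2 \cdot 54 = 108$)
$B{\left(X,P \right)} = P$
$p = 75$
$N{\left(L,U \right)} = -2 + L + U$ ($N{\left(L,U \right)} = \left(L + U\right) - 2 = -2 + L + U$)
$n{\left(x,w \right)} = 75$
$B{\left(-75,61 \right)} + n{\left(g,N{\left(-12,6 \right)} \right)} = 61 + 75 = 136$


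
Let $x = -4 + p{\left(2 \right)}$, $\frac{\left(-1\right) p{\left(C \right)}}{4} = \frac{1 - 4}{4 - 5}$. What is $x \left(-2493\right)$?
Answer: $39888$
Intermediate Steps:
$p{\left(C \right)} = -12$ ($p{\left(C \right)} = - 4 \frac{1 - 4}{4 - 5} = - 4 \left(- \frac{3}{-1}\right) = - 4 \left(\left(-3\right) \left(-1\right)\right) = \left(-4\right) 3 = -12$)
$x = -16$ ($x = -4 - 12 = -16$)
$x \left(-2493\right) = \left(-16\right) \left(-2493\right) = 39888$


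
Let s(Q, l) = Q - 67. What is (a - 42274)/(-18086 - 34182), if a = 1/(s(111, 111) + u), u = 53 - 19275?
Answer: 11105901/13731448 ≈ 0.80879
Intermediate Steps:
s(Q, l) = -67 + Q
u = -19222
a = -1/19178 (a = 1/((-67 + 111) - 19222) = 1/(44 - 19222) = 1/(-19178) = -1/19178 ≈ -5.2143e-5)
(a - 42274)/(-18086 - 34182) = (-1/19178 - 42274)/(-18086 - 34182) = -810730773/19178/(-52268) = -810730773/19178*(-1/52268) = 11105901/13731448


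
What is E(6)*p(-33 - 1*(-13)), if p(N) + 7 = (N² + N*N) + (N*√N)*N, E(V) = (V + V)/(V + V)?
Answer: 793 + 800*I*√5 ≈ 793.0 + 1788.9*I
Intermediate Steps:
E(V) = 1 (E(V) = (2*V)/((2*V)) = (2*V)*(1/(2*V)) = 1)
p(N) = -7 + N^(5/2) + 2*N² (p(N) = -7 + ((N² + N*N) + (N*√N)*N) = -7 + ((N² + N²) + N^(3/2)*N) = -7 + (2*N² + N^(5/2)) = -7 + (N^(5/2) + 2*N²) = -7 + N^(5/2) + 2*N²)
E(6)*p(-33 - 1*(-13)) = 1*(-7 + (-33 - 1*(-13))^(5/2) + 2*(-33 - 1*(-13))²) = 1*(-7 + (-33 + 13)^(5/2) + 2*(-33 + 13)²) = 1*(-7 + (-20)^(5/2) + 2*(-20)²) = 1*(-7 + 800*I*√5 + 2*400) = 1*(-7 + 800*I*√5 + 800) = 1*(793 + 800*I*√5) = 793 + 800*I*√5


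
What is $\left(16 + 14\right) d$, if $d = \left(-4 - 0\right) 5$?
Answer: $-600$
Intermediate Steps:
$d = -20$ ($d = \left(-4 + 0\right) 5 = \left(-4\right) 5 = -20$)
$\left(16 + 14\right) d = \left(16 + 14\right) \left(-20\right) = 30 \left(-20\right) = -600$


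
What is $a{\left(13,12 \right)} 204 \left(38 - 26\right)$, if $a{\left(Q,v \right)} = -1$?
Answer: $-2448$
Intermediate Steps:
$a{\left(13,12 \right)} 204 \left(38 - 26\right) = \left(-1\right) 204 \left(38 - 26\right) = \left(-204\right) 12 = -2448$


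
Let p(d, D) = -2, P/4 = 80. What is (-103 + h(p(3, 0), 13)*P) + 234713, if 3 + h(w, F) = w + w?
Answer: 232370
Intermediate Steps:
P = 320 (P = 4*80 = 320)
h(w, F) = -3 + 2*w (h(w, F) = -3 + (w + w) = -3 + 2*w)
(-103 + h(p(3, 0), 13)*P) + 234713 = (-103 + (-3 + 2*(-2))*320) + 234713 = (-103 + (-3 - 4)*320) + 234713 = (-103 - 7*320) + 234713 = (-103 - 2240) + 234713 = -2343 + 234713 = 232370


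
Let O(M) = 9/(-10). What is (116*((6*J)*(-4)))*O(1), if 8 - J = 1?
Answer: 87696/5 ≈ 17539.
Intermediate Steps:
J = 7 (J = 8 - 1*1 = 8 - 1 = 7)
O(M) = -9/10 (O(M) = 9*(-1/10) = -9/10)
(116*((6*J)*(-4)))*O(1) = (116*((6*7)*(-4)))*(-9/10) = (116*(42*(-4)))*(-9/10) = (116*(-168))*(-9/10) = -19488*(-9/10) = 87696/5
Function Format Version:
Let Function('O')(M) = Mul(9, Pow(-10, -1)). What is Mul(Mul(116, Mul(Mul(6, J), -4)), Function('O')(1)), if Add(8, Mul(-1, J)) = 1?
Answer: Rational(87696, 5) ≈ 17539.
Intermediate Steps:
J = 7 (J = Add(8, Mul(-1, 1)) = Add(8, -1) = 7)
Function('O')(M) = Rational(-9, 10) (Function('O')(M) = Mul(9, Rational(-1, 10)) = Rational(-9, 10))
Mul(Mul(116, Mul(Mul(6, J), -4)), Function('O')(1)) = Mul(Mul(116, Mul(Mul(6, 7), -4)), Rational(-9, 10)) = Mul(Mul(116, Mul(42, -4)), Rational(-9, 10)) = Mul(Mul(116, -168), Rational(-9, 10)) = Mul(-19488, Rational(-9, 10)) = Rational(87696, 5)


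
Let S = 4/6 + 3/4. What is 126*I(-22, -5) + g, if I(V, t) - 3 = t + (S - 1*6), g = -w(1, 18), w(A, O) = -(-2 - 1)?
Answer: -1665/2 ≈ -832.50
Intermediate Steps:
w(A, O) = 3 (w(A, O) = -1*(-3) = 3)
S = 17/12 (S = 4*(⅙) + 3*(¼) = ⅔ + ¾ = 17/12 ≈ 1.4167)
g = -3 (g = -1*3 = -3)
I(V, t) = -19/12 + t (I(V, t) = 3 + (t + (17/12 - 1*6)) = 3 + (t + (17/12 - 6)) = 3 + (t - 55/12) = 3 + (-55/12 + t) = -19/12 + t)
126*I(-22, -5) + g = 126*(-19/12 - 5) - 3 = 126*(-79/12) - 3 = -1659/2 - 3 = -1665/2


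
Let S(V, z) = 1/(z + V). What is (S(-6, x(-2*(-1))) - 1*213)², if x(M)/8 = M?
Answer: 4532641/100 ≈ 45326.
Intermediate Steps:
x(M) = 8*M
S(V, z) = 1/(V + z)
(S(-6, x(-2*(-1))) - 1*213)² = (1/(-6 + 8*(-2*(-1))) - 1*213)² = (1/(-6 + 8*2) - 213)² = (1/(-6 + 16) - 213)² = (1/10 - 213)² = (⅒ - 213)² = (-2129/10)² = 4532641/100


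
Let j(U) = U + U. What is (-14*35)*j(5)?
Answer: -4900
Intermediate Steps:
j(U) = 2*U
(-14*35)*j(5) = (-14*35)*(2*5) = -490*10 = -4900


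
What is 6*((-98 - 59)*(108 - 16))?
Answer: -86664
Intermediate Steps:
6*((-98 - 59)*(108 - 16)) = 6*(-157*92) = 6*(-14444) = -86664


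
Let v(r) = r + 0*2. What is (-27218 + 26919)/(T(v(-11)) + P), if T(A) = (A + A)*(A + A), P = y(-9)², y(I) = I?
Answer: -299/565 ≈ -0.52920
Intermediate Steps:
v(r) = r (v(r) = r + 0 = r)
P = 81 (P = (-9)² = 81)
T(A) = 4*A² (T(A) = (2*A)*(2*A) = 4*A²)
(-27218 + 26919)/(T(v(-11)) + P) = (-27218 + 26919)/(4*(-11)² + 81) = -299/(4*121 + 81) = -299/(484 + 81) = -299/565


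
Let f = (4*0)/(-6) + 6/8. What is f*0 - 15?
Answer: -15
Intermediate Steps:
f = 3/4 (f = 0*(-1/6) + 6*(1/8) = 0 + 3/4 = 3/4 ≈ 0.75000)
f*0 - 15 = (3/4)*0 - 15 = 0 - 15 = -15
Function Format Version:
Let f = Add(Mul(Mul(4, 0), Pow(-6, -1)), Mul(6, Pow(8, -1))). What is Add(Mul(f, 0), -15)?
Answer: -15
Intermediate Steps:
f = Rational(3, 4) (f = Add(Mul(0, Rational(-1, 6)), Mul(6, Rational(1, 8))) = Add(0, Rational(3, 4)) = Rational(3, 4) ≈ 0.75000)
Add(Mul(f, 0), -15) = Add(Mul(Rational(3, 4), 0), -15) = Add(0, -15) = -15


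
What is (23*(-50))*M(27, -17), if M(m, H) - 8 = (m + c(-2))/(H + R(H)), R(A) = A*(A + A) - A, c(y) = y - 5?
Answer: -2670300/289 ≈ -9239.8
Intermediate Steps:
c(y) = -5 + y
R(A) = -A + 2*A**2 (R(A) = A*(2*A) - A = 2*A**2 - A = -A + 2*A**2)
M(m, H) = 8 + (-7 + m)/(H + H*(-1 + 2*H)) (M(m, H) = 8 + (m + (-5 - 2))/(H + H*(-1 + 2*H)) = 8 + (m - 7)/(H + H*(-1 + 2*H)) = 8 + (-7 + m)/(H + H*(-1 + 2*H)))
(23*(-50))*M(27, -17) = (23*(-50))*((1/2)*(-7 + 27 + 16*(-17)**2)/(-17)**2) = -575*(-7 + 27 + 16*289)/289 = -575*(-7 + 27 + 4624)/289 = -575*4644/289 = -1150*2322/289 = -2670300/289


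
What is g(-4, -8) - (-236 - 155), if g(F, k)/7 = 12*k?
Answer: -281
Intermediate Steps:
g(F, k) = 84*k (g(F, k) = 7*(12*k) = 84*k)
g(-4, -8) - (-236 - 155) = 84*(-8) - (-236 - 155) = -672 - 1*(-391) = -672 + 391 = -281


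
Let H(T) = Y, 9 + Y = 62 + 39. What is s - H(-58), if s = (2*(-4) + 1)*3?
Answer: -113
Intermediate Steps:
s = -21 (s = (-8 + 1)*3 = -7*3 = -21)
Y = 92 (Y = -9 + (62 + 39) = -9 + 101 = 92)
H(T) = 92
s - H(-58) = -21 - 1*92 = -21 - 92 = -113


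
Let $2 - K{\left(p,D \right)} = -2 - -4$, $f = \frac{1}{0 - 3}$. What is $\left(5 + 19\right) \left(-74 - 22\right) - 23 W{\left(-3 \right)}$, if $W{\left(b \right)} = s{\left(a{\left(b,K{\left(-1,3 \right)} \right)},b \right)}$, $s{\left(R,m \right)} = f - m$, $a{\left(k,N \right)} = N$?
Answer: $- \frac{7096}{3} \approx -2365.3$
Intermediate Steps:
$f = - \frac{1}{3}$ ($f = \frac{1}{-3} = - \frac{1}{3} \approx -0.33333$)
$K{\left(p,D \right)} = 0$ ($K{\left(p,D \right)} = 2 - \left(-2 - -4\right) = 2 - \left(-2 + 4\right) = 2 - 2 = 0$)
$s{\left(R,m \right)} = - \frac{1}{3} - m$
$W{\left(b \right)} = - \frac{1}{3} - b$
$\left(5 + 19\right) \left(-74 - 22\right) - 23 W{\left(-3 \right)} = \left(5 + 19\right) \left(-74 - 22\right) - 23 \left(- \frac{1}{3} - -3\right) = 24 \left(-96\right) - 23 \left(- \frac{1}{3} + 3\right) = -2304 - \frac{184}{3} = - \frac{7096}{3}$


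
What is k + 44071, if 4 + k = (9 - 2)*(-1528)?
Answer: 33371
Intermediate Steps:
k = -10700 (k = -4 + (9 - 2)*(-1528) = -4 + 7*(-1528) = -4 - 10696 = -10700)
k + 44071 = -10700 + 44071 = 33371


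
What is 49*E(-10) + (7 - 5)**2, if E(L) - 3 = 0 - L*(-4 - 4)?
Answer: -3769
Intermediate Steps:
E(L) = 3 + 8*L (E(L) = 3 + (0 - L*(-4 - 4)) = 3 + (0 - L*(-8)) = 3 + (0 - (-8)*L) = 3 + (0 + 8*L) = 3 + 8*L)
49*E(-10) + (7 - 5)**2 = 49*(3 + 8*(-10)) + (7 - 5)**2 = 49*(3 - 80) + 2**2 = 49*(-77) + 4 = -3773 + 4 = -3769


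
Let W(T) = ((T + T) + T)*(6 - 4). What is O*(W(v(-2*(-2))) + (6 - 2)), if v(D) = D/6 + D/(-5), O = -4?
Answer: -64/5 ≈ -12.800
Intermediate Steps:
v(D) = -D/30 (v(D) = D*(⅙) + D*(-⅕) = D/6 - D/5 = -D/30)
W(T) = 6*T (W(T) = (2*T + T)*2 = (3*T)*2 = 6*T)
O*(W(v(-2*(-2))) + (6 - 2)) = -4*(6*(-(-1)*(-2)/15) + (6 - 2)) = -4*(6*(-1/30*4) + 4) = -4*(6*(-2/15) + 4) = -4*(-⅘ + 4) = -4*16/5 = -64/5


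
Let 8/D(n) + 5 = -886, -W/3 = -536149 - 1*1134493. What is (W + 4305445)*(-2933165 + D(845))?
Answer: -24350483454249533/891 ≈ -2.7329e+13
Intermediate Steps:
W = 5011926 (W = -3*(-536149 - 1*1134493) = -3*(-536149 - 1134493) = -3*(-1670642) = 5011926)
D(n) = -8/891 (D(n) = 8/(-5 - 886) = 8/(-891) = 8*(-1/891) = -8/891)
(W + 4305445)*(-2933165 + D(845)) = (5011926 + 4305445)*(-2933165 - 8/891) = 9317371*(-2613450023/891) = -24350483454249533/891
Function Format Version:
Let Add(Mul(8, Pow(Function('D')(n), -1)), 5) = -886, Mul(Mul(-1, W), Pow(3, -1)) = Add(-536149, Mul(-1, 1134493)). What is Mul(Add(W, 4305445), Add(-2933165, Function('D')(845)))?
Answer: Rational(-24350483454249533, 891) ≈ -2.7329e+13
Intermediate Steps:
W = 5011926 (W = Mul(-3, Add(-536149, Mul(-1, 1134493))) = Mul(-3, Add(-536149, -1134493)) = Mul(-3, -1670642) = 5011926)
Function('D')(n) = Rational(-8, 891) (Function('D')(n) = Mul(8, Pow(Add(-5, -886), -1)) = Mul(8, Pow(-891, -1)) = Mul(8, Rational(-1, 891)) = Rational(-8, 891))
Mul(Add(W, 4305445), Add(-2933165, Function('D')(845))) = Mul(Add(5011926, 4305445), Add(-2933165, Rational(-8, 891))) = Mul(9317371, Rational(-2613450023, 891)) = Rational(-24350483454249533, 891)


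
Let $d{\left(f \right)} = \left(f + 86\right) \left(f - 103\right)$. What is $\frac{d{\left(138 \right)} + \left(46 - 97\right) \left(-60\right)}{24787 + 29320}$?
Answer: $\frac{10900}{54107} \approx 0.20145$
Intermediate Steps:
$d{\left(f \right)} = \left(-103 + f\right) \left(86 + f\right)$ ($d{\left(f \right)} = \left(86 + f\right) \left(-103 + f\right) = \left(-103 + f\right) \left(86 + f\right)$)
$\frac{d{\left(138 \right)} + \left(46 - 97\right) \left(-60\right)}{24787 + 29320} = \frac{\left(-8858 + 138^{2} - 2346\right) + \left(46 - 97\right) \left(-60\right)}{24787 + 29320} = \frac{\left(-8858 + 19044 - 2346\right) - -3060}{54107} = \left(7840 + 3060\right) \frac{1}{54107} = 10900 \cdot \frac{1}{54107} = \frac{10900}{54107}$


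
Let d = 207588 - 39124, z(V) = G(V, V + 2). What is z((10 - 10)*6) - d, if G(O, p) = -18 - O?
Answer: -168482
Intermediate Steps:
z(V) = -18 - V
d = 168464
z((10 - 10)*6) - d = (-18 - (10 - 10)*6) - 1*168464 = (-18 - 0*6) - 168464 = (-18 - 1*0) - 168464 = (-18 + 0) - 168464 = -18 - 168464 = -168482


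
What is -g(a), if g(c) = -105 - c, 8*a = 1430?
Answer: 1135/4 ≈ 283.75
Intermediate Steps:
a = 715/4 (a = (⅛)*1430 = 715/4 ≈ 178.75)
-g(a) = -(-105 - 1*715/4) = -(-105 - 715/4) = -1*(-1135/4) = 1135/4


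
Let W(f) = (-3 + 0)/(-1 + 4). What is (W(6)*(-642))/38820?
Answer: 107/6470 ≈ 0.016538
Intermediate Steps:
W(f) = -1 (W(f) = -3/3 = -3*⅓ = -1)
(W(6)*(-642))/38820 = -1*(-642)/38820 = 642*(1/38820) = 107/6470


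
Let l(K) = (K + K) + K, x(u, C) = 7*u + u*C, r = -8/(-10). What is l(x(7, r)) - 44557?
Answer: -221966/5 ≈ -44393.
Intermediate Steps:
r = 4/5 (r = -8*(-1/10) = 4/5 ≈ 0.80000)
x(u, C) = 7*u + C*u
l(K) = 3*K (l(K) = 2*K + K = 3*K)
l(x(7, r)) - 44557 = 3*(7*(7 + 4/5)) - 44557 = 3*(7*(39/5)) - 44557 = 3*(273/5) - 44557 = 819/5 - 44557 = -221966/5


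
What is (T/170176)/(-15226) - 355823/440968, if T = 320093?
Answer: -115264255795709/142824010752896 ≈ -0.80704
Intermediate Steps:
(T/170176)/(-15226) - 355823/440968 = (320093/170176)/(-15226) - 355823/440968 = (320093*(1/170176))*(-1/15226) - 355823*1/440968 = (320093/170176)*(-1/15226) - 355823/440968 = -320093/2591099776 - 355823/440968 = -115264255795709/142824010752896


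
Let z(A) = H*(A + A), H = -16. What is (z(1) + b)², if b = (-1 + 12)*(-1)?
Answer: 1849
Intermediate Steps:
b = -11 (b = 11*(-1) = -11)
z(A) = -32*A (z(A) = -16*(A + A) = -32*A)
(z(1) + b)² = (-32*1 - 11)² = (-32 - 11)² = (-43)² = 1849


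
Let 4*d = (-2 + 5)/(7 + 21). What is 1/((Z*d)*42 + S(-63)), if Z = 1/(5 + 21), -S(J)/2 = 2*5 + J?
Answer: 208/22057 ≈ 0.0094301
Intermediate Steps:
d = 3/112 (d = ((-2 + 5)/(7 + 21))/4 = (3/28)/4 = (3*(1/28))/4 = (¼)*(3/28) = 3/112 ≈ 0.026786)
S(J) = -20 - 2*J (S(J) = -2*(2*5 + J) = -2*(10 + J) = -20 - 2*J)
Z = 1/26 ≈ 0.038462
1/((Z*d)*42 + S(-63)) = 1/(((1/26)*(3/112))*42 + (-20 - 2*(-63))) = 1/((3/2912)*42 + (-20 + 126)) = 1/(9/208 + 106) = 1/(22057/208) = 208/22057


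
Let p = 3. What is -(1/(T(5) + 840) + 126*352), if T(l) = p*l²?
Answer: -40582081/915 ≈ -44352.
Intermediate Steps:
T(l) = 3*l²
-(1/(T(5) + 840) + 126*352) = -(1/(3*5² + 840) + 126*352) = -(1/(3*25 + 840) + 44352) = -(1/(75 + 840) + 44352) = -(1/915 + 44352) = -1*40582081/915 = -40582081/915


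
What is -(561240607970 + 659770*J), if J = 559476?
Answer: -930366088490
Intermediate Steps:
-(561240607970 + 659770*J) = -659770/(1/(559476 + 850661)) = -659770/(1/1410137) = -659770/1/1410137 = -659770*1410137 = -930366088490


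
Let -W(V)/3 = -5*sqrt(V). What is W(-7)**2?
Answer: -1575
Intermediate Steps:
W(V) = 15*sqrt(V) (W(V) = -(-15)*sqrt(V) = 15*sqrt(V))
W(-7)**2 = (15*sqrt(-7))**2 = (15*(I*sqrt(7)))**2 = (15*I*sqrt(7))**2 = -1575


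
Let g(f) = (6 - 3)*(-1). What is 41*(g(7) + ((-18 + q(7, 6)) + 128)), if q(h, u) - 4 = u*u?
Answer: 6027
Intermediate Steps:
g(f) = -3 (g(f) = 3*(-1) = -3)
q(h, u) = 4 + u**2 (q(h, u) = 4 + u*u = 4 + u**2)
41*(g(7) + ((-18 + q(7, 6)) + 128)) = 41*(-3 + ((-18 + (4 + 6**2)) + 128)) = 41*(-3 + ((-18 + (4 + 36)) + 128)) = 41*(-3 + ((-18 + 40) + 128)) = 41*(-3 + (22 + 128)) = 41*(-3 + 150) = 41*147 = 6027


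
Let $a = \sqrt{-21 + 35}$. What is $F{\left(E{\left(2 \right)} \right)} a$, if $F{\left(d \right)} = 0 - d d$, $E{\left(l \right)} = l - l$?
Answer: $0$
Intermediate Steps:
$E{\left(l \right)} = 0$
$F{\left(d \right)} = - d^{2}$ ($F{\left(d \right)} = 0 - d^{2} = - d^{2}$)
$a = \sqrt{14} \approx 3.7417$
$F{\left(E{\left(2 \right)} \right)} a = - 0^{2} \sqrt{14} = \left(-1\right) 0 \sqrt{14} = 0 \sqrt{14} = 0$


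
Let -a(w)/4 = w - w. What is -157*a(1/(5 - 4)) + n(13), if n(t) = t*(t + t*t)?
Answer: 2366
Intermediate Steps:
n(t) = t*(t + t²)
a(w) = 0 (a(w) = -4*(w - w) = -4*0 = 0)
-157*a(1/(5 - 4)) + n(13) = -157*0 + 13²*(1 + 13) = 0 + 169*14 = 0 + 2366 = 2366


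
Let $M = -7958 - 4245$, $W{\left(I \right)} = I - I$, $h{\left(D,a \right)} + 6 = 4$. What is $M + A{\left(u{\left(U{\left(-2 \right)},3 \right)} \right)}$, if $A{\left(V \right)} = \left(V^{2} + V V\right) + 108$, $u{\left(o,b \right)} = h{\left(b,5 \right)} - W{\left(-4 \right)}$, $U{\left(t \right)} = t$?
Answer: $-12087$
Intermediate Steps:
$h{\left(D,a \right)} = -2$ ($h{\left(D,a \right)} = -6 + 4 = -2$)
$W{\left(I \right)} = 0$
$u{\left(o,b \right)} = -2$ ($u{\left(o,b \right)} = -2 - 0 = -2 + 0 = -2$)
$A{\left(V \right)} = 108 + 2 V^{2}$ ($A{\left(V \right)} = \left(V^{2} + V^{2}\right) + 108 = 2 V^{2} + 108 = 108 + 2 V^{2}$)
$M = -12203$
$M + A{\left(u{\left(U{\left(-2 \right)},3 \right)} \right)} = -12203 + \left(108 + 2 \left(-2\right)^{2}\right) = -12203 + \left(108 + 2 \cdot 4\right) = -12203 + \left(108 + 8\right) = -12203 + 116 = -12087$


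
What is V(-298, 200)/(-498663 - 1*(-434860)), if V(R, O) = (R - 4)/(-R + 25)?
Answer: 302/20608369 ≈ 1.4654e-5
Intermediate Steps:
V(R, O) = (-4 + R)/(25 - R)
V(-298, 200)/(-498663 - 1*(-434860)) = ((4 - 1*(-298))/(-25 - 298))/(-498663 - 1*(-434860)) = ((4 + 298)/(-323))/(-498663 + 434860) = -1/323*302/(-63803) = -302/323*(-1/63803) = 302/20608369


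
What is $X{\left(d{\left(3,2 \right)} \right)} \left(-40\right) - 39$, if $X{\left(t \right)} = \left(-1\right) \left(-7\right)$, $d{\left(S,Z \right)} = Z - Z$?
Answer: $-319$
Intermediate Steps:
$d{\left(S,Z \right)} = 0$
$X{\left(t \right)} = 7$
$X{\left(d{\left(3,2 \right)} \right)} \left(-40\right) - 39 = 7 \left(-40\right) - 39 = -280 - 39 = -319$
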